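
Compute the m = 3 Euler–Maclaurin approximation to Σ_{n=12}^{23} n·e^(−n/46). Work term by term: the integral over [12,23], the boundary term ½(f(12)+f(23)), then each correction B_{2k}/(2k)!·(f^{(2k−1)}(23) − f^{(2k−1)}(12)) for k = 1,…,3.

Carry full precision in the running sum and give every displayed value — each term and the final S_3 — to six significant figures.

The integral term ∫_12^23 x·e^(−x/46) dx = 130.249.
Boundary: ½(f(12) + f(23)) = ½(9.24458 + 13.9502) = 11.5974.
So far: 141.847.
Order-1 term: 1/12 · (0.303265 − 0.569412) = -0.0221789.
After k=1: 141.824.
Order-2 term: −1/720 · (0.000716600 − 0.000997247) = 3.89787e-07.
After k=2: 141.824.
Order-3 term: 1/30240 · (6.09585e-07 − 8.15405e-07) = -6.80622e-12.

S_3 ≈ 141.824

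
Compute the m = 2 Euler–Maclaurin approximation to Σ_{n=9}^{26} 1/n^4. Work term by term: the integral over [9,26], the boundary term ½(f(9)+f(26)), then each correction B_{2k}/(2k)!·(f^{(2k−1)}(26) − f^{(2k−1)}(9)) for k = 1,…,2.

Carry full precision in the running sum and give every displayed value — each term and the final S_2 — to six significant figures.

The integral term ∫_9^26 1/x^4 dx = 0.000438282.
Endpoint term: (f(9) + f(26))/2 = (0.000152416 + 2.18830e-06)/2 = 7.73020e-05.
Running total after boundary: 0.000515584.
Order-1 term: 1/12 · (-3.36661e-07 − (-6.77404e-05)) = 5.61697e-06.
After k=1: 0.000521201.
Order-2 term: −1/720 · (-1.49406e-08 − (-2.50890e-05)) = -3.48251e-08.

S_2 ≈ 0.000521166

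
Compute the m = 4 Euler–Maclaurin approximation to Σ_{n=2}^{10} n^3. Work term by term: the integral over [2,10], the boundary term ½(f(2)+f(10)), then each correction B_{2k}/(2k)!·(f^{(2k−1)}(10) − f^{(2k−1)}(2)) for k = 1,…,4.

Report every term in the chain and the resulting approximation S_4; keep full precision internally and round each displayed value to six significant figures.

∫_2^10 x^3 dx evaluates to 2496.00.
½[f(2) + f(10)] = ½[8.00000 + 1000.00] = 504.000.
So far: 3000.00.
Correction k=1: B_{2}/2! · (f^{(1)}(10) − f^{(1)}(2)) = 1/12 · (300.000 − 12.0000) = 24.0000.
Partial sum through k=1: 3024.00.
Correction k=2: B_{4}/4! · (f^{(3)}(10) − f^{(3)}(2)) = −1/720 · (6.00000 − 6.00000) = 0.00000.
Partial sum through k=2: 3024.00.
Correction k=3: B_{6}/6! · (f^{(5)}(10) − f^{(5)}(2)) = 1/30240 · (0.00000 − 0.00000) = 0.00000.
Partial sum through k=3: 3024.00.
Correction k=4: B_{8}/8! · (f^{(7)}(10) − f^{(7)}(2)) = −1/1209600 · (0.00000 − 0.00000) = 0.00000.

S_4 ≈ 3024.00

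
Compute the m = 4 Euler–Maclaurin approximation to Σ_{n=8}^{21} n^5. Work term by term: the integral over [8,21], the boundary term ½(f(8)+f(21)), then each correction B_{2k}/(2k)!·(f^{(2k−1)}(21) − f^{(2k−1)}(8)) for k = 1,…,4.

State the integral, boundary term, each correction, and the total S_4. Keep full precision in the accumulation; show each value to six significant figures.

∫_8^21 x^5 dx evaluates to 1.42507e+07.
Boundary: ½(f(8) + f(21)) = ½(32768.0 + 4.08410e+06) = 2.05843e+06.
So far: 1.63091e+07.
k=1: B_{2}/(2)! × [f^{(1)}(21) − f^{(1)}(8)] = 1/12 × (972405 − 20480.0) = 79327.1.
Partial sum through k=1: 1.63884e+07.
k=2: B_{4}/(4)! × [f^{(3)}(21) − f^{(3)}(8)] = −1/720 × (26460.0 − 3840.00) = -31.4167.
Partial sum through k=2: 1.63884e+07.
k=3: B_{6}/(6)! × [f^{(5)}(21) − f^{(5)}(8)] = 1/30240 × (120.000 − 120.000) = 0.00000.
Partial sum through k=3: 1.63884e+07.
k=4: B_{8}/(8)! × [f^{(7)}(21) − f^{(7)}(8)] = −1/1209600 × (0.00000 − 0.00000) = 0.00000.

S_4 ≈ 1.63884e+07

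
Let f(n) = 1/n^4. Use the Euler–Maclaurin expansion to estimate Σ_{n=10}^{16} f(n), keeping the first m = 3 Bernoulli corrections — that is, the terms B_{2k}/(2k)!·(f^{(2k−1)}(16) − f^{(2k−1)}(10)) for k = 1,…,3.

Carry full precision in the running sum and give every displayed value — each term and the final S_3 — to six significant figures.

Integral: ∫_10^16 1/x^4 dx = 0.000251953.
Boundary: ½(f(10) + f(16)) = ½(0.000100000 + 1.52588e-05) = 5.76294e-05.
Running total after boundary: 0.000309583.
Order-1 term: 1/12 · (-3.81470e-06 − (-4.00000e-05)) = 3.01544e-06.
Running total after k=1: 0.000312598.
Order-2 term: −1/720 · (-4.47035e-07 − (-1.20000e-05)) = -1.60458e-08.
Running total after k=2: 0.000312582.
Order-3 term: 1/30240 · (-9.77889e-08 − (-6.72000e-06)) = 2.18988e-10.

S_3 ≈ 0.000312582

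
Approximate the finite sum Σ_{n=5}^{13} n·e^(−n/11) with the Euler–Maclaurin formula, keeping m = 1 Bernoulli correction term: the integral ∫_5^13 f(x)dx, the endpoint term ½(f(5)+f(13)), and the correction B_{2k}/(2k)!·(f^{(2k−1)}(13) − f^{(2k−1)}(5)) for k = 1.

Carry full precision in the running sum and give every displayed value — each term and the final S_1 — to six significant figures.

S_1 ≈ 34.2864

The integral term ∫_5^13 x·e^(−x/11) dx = 30.7394.
½[f(5) + f(13)] = ½[3.17368 + 3.98737] = 3.58052.
So far: 34.3199.
Correction k=1: B_{2}/2! · (f^{(1)}(13) − f^{(1)}(5)) = 1/12 · (-0.0557674 − 0.346220) = -0.0334989.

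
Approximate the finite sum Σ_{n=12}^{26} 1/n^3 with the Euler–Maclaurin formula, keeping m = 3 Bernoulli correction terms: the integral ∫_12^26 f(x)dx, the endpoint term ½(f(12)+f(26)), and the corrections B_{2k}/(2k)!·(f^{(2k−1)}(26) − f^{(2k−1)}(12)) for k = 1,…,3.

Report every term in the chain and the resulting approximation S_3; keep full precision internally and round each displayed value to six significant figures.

Integral: ∫_12^26 1/x^3 dx = 0.00273258.
½[f(12) + f(26)] = ½[0.000578704 + 5.68958e-05] = 0.000317800.
So far: 0.00305038.
Correction k=1: B_{2}/2! · (f^{(1)}(26) − f^{(1)}(12)) = 1/12 · (-6.56490e-06 − (-0.000144676)) = 1.15093e-05.
Running total after k=1: 0.00306189.
Correction k=2: B_{4}/4! · (f^{(3)}(26) − f^{(3)}(12)) = −1/720 · (-1.94228e-07 − (-2.00939e-05)) = -2.76384e-08.
Running total after k=2: 0.00306186.
Correction k=3: B_{6}/6! · (f^{(5)}(26) − f^{(5)}(12)) = 1/30240 · (-1.20674e-08 − (-5.86071e-06)) = 1.93408e-10.

S_3 ≈ 0.00306186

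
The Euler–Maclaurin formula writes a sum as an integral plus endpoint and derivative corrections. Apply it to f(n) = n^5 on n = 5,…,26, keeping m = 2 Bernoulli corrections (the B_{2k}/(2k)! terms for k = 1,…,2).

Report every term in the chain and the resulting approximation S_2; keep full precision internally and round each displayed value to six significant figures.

The integral term ∫_5^26 x^5 dx = 5.14834e+07.
½[f(5) + f(26)] = ½[3125.00 + 1.18814e+07] = 5.94225e+06.
Running total after boundary: 5.74256e+07.
Order-1 term: 1/12 · (2.28488e+06 − 3125.00) = 190146.
After k=1: 5.76158e+07.
Order-2 term: −1/720 · (40560.0 − 1500.00) = -54.2500.

S_2 ≈ 5.76157e+07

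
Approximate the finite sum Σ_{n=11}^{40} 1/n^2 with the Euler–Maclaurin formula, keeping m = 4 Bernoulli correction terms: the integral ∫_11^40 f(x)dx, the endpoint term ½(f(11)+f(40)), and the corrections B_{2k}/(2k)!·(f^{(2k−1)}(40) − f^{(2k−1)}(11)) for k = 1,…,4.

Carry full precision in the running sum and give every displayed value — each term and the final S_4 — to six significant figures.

S_4 ≈ 0.0704762

The integral term ∫_11^40 1/x^2 dx = 0.0659091.
Boundary: ½(f(11) + f(40)) = ½(0.00826446 + 0.000625000) = 0.00444473.
Running total after boundary: 0.0703538.
k=1: B_{2}/(2)! × [f^{(1)}(40) − f^{(1)}(11)] = 1/12 × (-3.12500e-05 − (-0.00150263)) = 0.000122615.
Running total after k=1: 0.0704764.
k=2: B_{4}/(4)! × [f^{(3)}(40) − f^{(3)}(11)] = −1/720 × (-2.34375e-07 − (-0.000149021)) = -2.06648e-07.
Running total after k=2: 0.0704762.
k=3: B_{6}/(6)! × [f^{(5)}(40) − f^{(5)}(11)] = 1/30240 × (-4.39453e-09 − (-3.69474e-05)) = 1.22166e-09.
Running total after k=3: 0.0704762.
k=4: B_{8}/(8)! × [f^{(7)}(40) − f^{(7)}(11)] = −1/1209600 × (-1.53809e-10 − (-1.70996e-05)) = -1.41365e-11.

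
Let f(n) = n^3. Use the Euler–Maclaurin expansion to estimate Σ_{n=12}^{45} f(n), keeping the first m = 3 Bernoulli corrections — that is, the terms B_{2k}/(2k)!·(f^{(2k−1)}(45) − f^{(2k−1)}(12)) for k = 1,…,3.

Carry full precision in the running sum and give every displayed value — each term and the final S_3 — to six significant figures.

∫_12^45 x^3 dx evaluates to 1.01997e+06.
Boundary: ½(f(12) + f(45)) = ½(1728.00 + 91125.0) = 46426.5.
Running total after boundary: 1.06640e+06.
Correction k=1: B_{2}/2! · (f^{(1)}(45) − f^{(1)}(12)) = 1/12 · (6075.00 − 432.000) = 470.250.
Partial sum through k=1: 1.06687e+06.
Correction k=2: B_{4}/4! · (f^{(3)}(45) − f^{(3)}(12)) = −1/720 · (6.00000 − 6.00000) = 0.00000.
Partial sum through k=2: 1.06687e+06.
Correction k=3: B_{6}/6! · (f^{(5)}(45) − f^{(5)}(12)) = 1/30240 · (0.00000 − 0.00000) = 0.00000.

S_3 ≈ 1.06687e+06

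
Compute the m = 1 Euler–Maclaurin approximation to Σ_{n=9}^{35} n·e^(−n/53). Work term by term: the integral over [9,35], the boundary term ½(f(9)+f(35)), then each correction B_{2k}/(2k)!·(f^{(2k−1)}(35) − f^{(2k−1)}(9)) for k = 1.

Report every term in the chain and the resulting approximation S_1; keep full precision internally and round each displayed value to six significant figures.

S_1 ≈ 375.916

∫_9^35 x·e^(−x/53) dx evaluates to 363.121.
Endpoint term: (f(9) + f(35))/2 = (7.59442 + 18.0830)/2 = 12.8387.
Integral + boundary = 375.959.
k=1: B_{2}/(2)! × [f^{(1)}(35) − f^{(1)}(9)] = 1/12 × (0.175468 − 0.700533) = -0.0437554.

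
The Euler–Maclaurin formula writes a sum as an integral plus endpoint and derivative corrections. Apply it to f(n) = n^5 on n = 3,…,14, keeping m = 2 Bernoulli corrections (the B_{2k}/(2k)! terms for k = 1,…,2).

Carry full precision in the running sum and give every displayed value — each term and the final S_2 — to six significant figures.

S_2 ≈ 1.53979e+06

Integral: ∫_3^14 x^5 dx = 1.25480e+06.
Boundary: ½(f(3) + f(14)) = ½(243.000 + 537824) = 269034.
So far: 1.52383e+06.
k=1: B_{2}/(2)! × [f^{(1)}(14) − f^{(1)}(3)] = 1/12 × (192080 − 405.000) = 15972.9.
Partial sum through k=1: 1.53981e+06.
k=2: B_{4}/(4)! × [f^{(3)}(14) − f^{(3)}(3)] = −1/720 × (11760.0 − 540.000) = -15.5833.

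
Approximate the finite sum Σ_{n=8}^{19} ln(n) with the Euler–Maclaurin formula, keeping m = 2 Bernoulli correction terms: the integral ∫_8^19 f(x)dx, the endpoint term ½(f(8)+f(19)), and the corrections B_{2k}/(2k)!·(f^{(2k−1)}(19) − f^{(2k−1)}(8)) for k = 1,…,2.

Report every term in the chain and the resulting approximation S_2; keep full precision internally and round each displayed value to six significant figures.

S_2 ≈ 30.8147

∫_8^19 ln(x) dx evaluates to 28.3088.
Endpoint term: (f(8) + f(19))/2 = (2.07944 + 2.94444)/2 = 2.51194.
So far: 30.8207.
Correction k=1: B_{2}/2! · (f^{(1)}(19) − f^{(1)}(8)) = 1/12 · (0.0526316 − 0.125000) = -0.00603070.
Running total after k=1: 30.8147.
Correction k=2: B_{4}/4! · (f^{(3)}(19) − f^{(3)}(8)) = −1/720 · (0.000291588 − 0.00390625) = 5.02036e-06.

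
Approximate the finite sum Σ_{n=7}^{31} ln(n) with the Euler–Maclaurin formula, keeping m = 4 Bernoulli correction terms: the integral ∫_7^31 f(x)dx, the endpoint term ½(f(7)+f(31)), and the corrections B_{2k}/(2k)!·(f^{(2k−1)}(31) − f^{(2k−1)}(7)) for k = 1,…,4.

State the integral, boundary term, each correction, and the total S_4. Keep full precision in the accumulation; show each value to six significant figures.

S_4 ≈ 71.5130

The integral term ∫_7^31 ln(x) dx = 68.8322.
Endpoint term: (f(7) + f(31))/2 = (1.94591 + 3.43399)/2 = 2.68995.
So far: 71.5222.
Correction k=1: B_{2}/2! · (f^{(1)}(31) − f^{(1)}(7)) = 1/12 · (0.0322581 − 0.142857) = -0.00921659.
Running total after k=1: 71.5130.
Correction k=2: B_{4}/4! · (f^{(3)}(31) − f^{(3)}(7)) = −1/720 · (6.71344e-05 − 0.00583090) = 8.00524e-06.
Running total after k=2: 71.5130.
Correction k=3: B_{6}/6! · (f^{(5)}(31) − f^{(5)}(7)) = 1/30240 · (8.38306e-07 − 0.00142798) = -4.71937e-08.
Running total after k=3: 71.5130.
Correction k=4: B_{8}/8! · (f^{(7)}(31) − f^{(7)}(7)) = −1/1209600 · (2.61698e-08 − 0.000874271) = 7.22756e-10.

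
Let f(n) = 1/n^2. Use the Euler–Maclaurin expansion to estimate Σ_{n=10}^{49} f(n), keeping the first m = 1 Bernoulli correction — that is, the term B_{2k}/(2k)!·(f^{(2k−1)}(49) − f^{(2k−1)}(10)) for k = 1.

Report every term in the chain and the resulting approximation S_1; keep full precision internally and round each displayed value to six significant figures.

Integral: ∫_10^49 1/x^2 dx = 0.0795918.
½[f(10) + f(49)] = ½[0.0100000 + 0.000416493] = 0.00520825.
Integral + boundary = 0.0848001.
k=1: B_{2}/(2)! × [f^{(1)}(49) − f^{(1)}(10)] = 1/12 × (-1.69997e-05 − (-0.00200000)) = 0.000165250.

S_1 ≈ 0.0849653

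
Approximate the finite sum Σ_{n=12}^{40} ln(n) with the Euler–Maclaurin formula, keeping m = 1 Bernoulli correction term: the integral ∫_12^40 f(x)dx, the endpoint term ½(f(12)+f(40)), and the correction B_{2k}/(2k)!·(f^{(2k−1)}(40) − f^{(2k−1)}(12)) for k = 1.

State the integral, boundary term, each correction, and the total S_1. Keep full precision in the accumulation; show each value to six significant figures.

∫_12^40 ln(x) dx evaluates to 89.7363.
½[f(12) + f(40)] = ½[2.48491 + 3.68888] = 3.08689.
Running total after boundary: 92.8232.
k=1: B_{2}/(2)! × [f^{(1)}(40) − f^{(1)}(12)] = 1/12 × (0.0250000 − 0.0833333) = -0.00486111.

S_1 ≈ 92.8183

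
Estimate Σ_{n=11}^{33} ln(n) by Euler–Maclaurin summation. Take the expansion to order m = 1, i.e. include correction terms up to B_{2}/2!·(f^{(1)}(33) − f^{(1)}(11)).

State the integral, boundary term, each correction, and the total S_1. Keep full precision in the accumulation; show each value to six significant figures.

S_1 ≈ 69.9501

∫_11^33 ln(x) dx evaluates to 67.0079.
Endpoint term: (f(11) + f(33))/2 = (2.39790 + 3.49651)/2 = 2.94720.
So far: 69.9551.
k=1: B_{2}/(2)! × [f^{(1)}(33) − f^{(1)}(11)] = 1/12 × (0.0303030 − 0.0909091) = -0.00505051.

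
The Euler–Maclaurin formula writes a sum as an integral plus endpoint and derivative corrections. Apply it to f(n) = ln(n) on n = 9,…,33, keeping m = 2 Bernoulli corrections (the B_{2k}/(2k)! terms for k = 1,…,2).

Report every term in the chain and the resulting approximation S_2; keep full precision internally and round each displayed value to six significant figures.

S_2 ≈ 74.4499

The integral term ∫_9^33 ln(x) dx = 71.6097.
Endpoint term: (f(9) + f(33))/2 = (2.19722 + 3.49651)/2 = 2.84687.
Integral + boundary = 74.4566.
Correction k=1: B_{2}/2! · (f^{(1)}(33) − f^{(1)}(9)) = 1/12 · (0.0303030 − 0.111111) = -0.00673401.
Running total after k=1: 74.4499.
Correction k=2: B_{4}/4! · (f^{(3)}(33) − f^{(3)}(9)) = −1/720 · (5.56529e-05 − 0.00274348) = 3.73310e-06.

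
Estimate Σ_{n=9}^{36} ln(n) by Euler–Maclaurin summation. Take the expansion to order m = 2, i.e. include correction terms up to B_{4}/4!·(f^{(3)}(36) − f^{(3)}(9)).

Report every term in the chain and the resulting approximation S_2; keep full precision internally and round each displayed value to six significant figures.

S_2 ≈ 85.1151

∫_9^36 ln(x) dx evaluates to 82.2317.
Boundary: ½(f(9) + f(36)) = ½(2.19722 + 3.58352) = 2.89037.
So far: 85.1220.
Order-1 term: 1/12 · (0.0277778 − 0.111111) = -0.00694444.
Running total after k=1: 85.1151.
Order-2 term: −1/720 · (4.28669e-05 − 0.00274348) = 3.75086e-06.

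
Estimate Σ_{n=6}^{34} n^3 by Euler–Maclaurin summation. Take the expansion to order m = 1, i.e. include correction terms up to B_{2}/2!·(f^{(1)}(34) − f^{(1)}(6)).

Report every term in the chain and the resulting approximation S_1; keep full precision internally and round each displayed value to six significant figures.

S_1 ≈ 353800

Integral: ∫_6^34 x^3 dx = 333760.
½[f(6) + f(34)] = ½[216.000 + 39304.0] = 19760.0.
Running total after boundary: 353520.
Order-1 term: 1/12 · (3468.00 − 108.000) = 280.000.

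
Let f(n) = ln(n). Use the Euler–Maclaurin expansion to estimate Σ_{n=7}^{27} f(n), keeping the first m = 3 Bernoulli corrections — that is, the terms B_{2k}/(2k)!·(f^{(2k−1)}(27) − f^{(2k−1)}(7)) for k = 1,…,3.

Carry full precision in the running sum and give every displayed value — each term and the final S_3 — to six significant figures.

S_3 ≈ 57.9783

Integral: ∫_7^27 ln(x) dx = 55.3662.
Boundary: ½(f(7) + f(27)) = ½(1.94591 + 3.29584) = 2.62087.
Running total after boundary: 57.9871.
Correction k=1: B_{2}/2! · (f^{(1)}(27) − f^{(1)}(7)) = 1/12 · (0.0370370 − 0.142857) = -0.00881834.
After k=1: 57.9783.
Correction k=2: B_{4}/4! · (f^{(3)}(27) − f^{(3)}(7)) = −1/720 · (0.000101611 − 0.00583090) = 7.95735e-06.
After k=2: 57.9783.
Correction k=3: B_{6}/6! · (f^{(5)}(27) − f^{(5)}(7)) = 1/30240 · (1.67260e-06 − 0.00142798) = -4.71661e-08.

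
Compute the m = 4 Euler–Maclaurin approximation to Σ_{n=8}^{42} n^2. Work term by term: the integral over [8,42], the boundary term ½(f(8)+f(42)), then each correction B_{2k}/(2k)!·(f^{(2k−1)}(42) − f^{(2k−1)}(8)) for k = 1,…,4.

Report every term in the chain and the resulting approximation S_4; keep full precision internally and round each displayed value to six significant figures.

S_4 ≈ 25445.0

The integral term ∫_8^42 x^2 dx = 24525.3.
Endpoint term: (f(8) + f(42))/2 = (64.0000 + 1764.00)/2 = 914.000.
So far: 25439.3.
k=1: B_{2}/(2)! × [f^{(1)}(42) − f^{(1)}(8)] = 1/12 × (84.0000 − 16.0000) = 5.66667.
Partial sum through k=1: 25445.0.
k=2: B_{4}/(4)! × [f^{(3)}(42) − f^{(3)}(8)] = −1/720 × (0.00000 − 0.00000) = 0.00000.
Partial sum through k=2: 25445.0.
k=3: B_{6}/(6)! × [f^{(5)}(42) − f^{(5)}(8)] = 1/30240 × (0.00000 − 0.00000) = 0.00000.
Partial sum through k=3: 25445.0.
k=4: B_{8}/(8)! × [f^{(7)}(42) − f^{(7)}(8)] = −1/1209600 × (0.00000 − 0.00000) = 0.00000.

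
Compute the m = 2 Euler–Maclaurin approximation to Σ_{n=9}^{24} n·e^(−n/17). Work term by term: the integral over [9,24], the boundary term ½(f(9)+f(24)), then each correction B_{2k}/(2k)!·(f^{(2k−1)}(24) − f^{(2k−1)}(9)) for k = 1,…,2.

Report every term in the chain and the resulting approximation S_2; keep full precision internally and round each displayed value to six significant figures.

S_2 ≈ 95.9920

Integral: ∫_9^24 x·e^(−x/17) dx = 90.4486.
½[f(9) + f(24)] = ½[5.30056 + 5.84911] = 5.57483.
Running total after boundary: 96.0235.
Order-1 term: 1/12 · (-0.100352 − 0.277154) = -0.0314588.
Running total after k=1: 95.9920.
Order-2 term: −1/720 · (0.00133935 − 0.00503480) = 5.13256e-06.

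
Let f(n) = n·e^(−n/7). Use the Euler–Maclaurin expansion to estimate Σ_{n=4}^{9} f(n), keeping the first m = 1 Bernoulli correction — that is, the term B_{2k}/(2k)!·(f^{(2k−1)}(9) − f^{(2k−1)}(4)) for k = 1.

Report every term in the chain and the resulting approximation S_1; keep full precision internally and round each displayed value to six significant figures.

∫_4^9 x·e^(−x/7) dx evaluates to 12.5206.
½[f(4) + f(9)] = ½[2.25887 + 2.48808] = 2.37347.
So far: 14.8940.
Correction k=1: B_{2}/2! · (f^{(1)}(9) − f^{(1)}(4)) = 1/12 · (-0.0789866 − 0.242022) = -0.0267507.

S_1 ≈ 14.8673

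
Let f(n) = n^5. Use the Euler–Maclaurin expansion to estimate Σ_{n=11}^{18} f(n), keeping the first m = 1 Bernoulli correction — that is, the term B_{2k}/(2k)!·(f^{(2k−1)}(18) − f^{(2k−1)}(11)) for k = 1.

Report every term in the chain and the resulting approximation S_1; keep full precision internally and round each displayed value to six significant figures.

The integral term ∫_11^18 x^5 dx = 5.37344e+06.
½[f(11) + f(18)] = ½[161051 + 1.88957e+06] = 1.02531e+06.
So far: 6.39875e+06.
Correction k=1: B_{2}/2! · (f^{(1)}(18) − f^{(1)}(11)) = 1/12 · (524880 − 73205.0) = 37639.6.

S_1 ≈ 6.43639e+06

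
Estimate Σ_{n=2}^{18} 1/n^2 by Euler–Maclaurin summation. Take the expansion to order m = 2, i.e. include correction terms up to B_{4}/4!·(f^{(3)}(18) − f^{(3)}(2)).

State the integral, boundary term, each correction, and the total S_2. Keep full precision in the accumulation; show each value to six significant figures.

∫_2^18 1/x^2 dx evaluates to 0.444444.
Boundary: ½(f(2) + f(18)) = ½(0.250000 + 0.00308642) = 0.126543.
Integral + boundary = 0.570988.
Correction k=1: B_{2}/2! · (f^{(1)}(18) − f^{(1)}(2)) = 1/12 · (-0.000342936 − (-0.250000)) = 0.0208048.
Running total after k=1: 0.591792.
Correction k=2: B_{4}/4! · (f^{(3)}(18) − f^{(3)}(2)) = −1/720 · (-1.27013e-05 − (-0.750000)) = -0.00104165.

S_2 ≈ 0.590751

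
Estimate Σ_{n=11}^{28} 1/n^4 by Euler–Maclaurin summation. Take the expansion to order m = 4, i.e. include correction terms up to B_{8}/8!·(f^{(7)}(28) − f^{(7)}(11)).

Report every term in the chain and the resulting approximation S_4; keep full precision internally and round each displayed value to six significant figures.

S_4 ≈ 0.000272260

The integral term ∫_11^28 1/x^4 dx = 0.000235254.
Boundary: ½(f(11) + f(28)) = ½(6.83013e-05 + 1.62693e-06) = 3.49641e-05.
So far: 0.000270218.
Order-1 term: 1/12 · (-2.32418e-07 − (-2.48369e-05)) = 2.05037e-06.
Running total after k=1: 0.000272268.
Order-2 term: −1/720 · (-8.89355e-09 − (-6.15790e-06)) = -8.54028e-09.
Running total after k=2: 0.000272260.
Order-3 term: 1/30240 · (-6.35253e-10 − (-2.84994e-06)) = 9.42229e-11.
Running total after k=3: 0.000272260.
Order-4 term: −1/1209600 · (-7.29245e-11 − (-2.11979e-06)) = -1.75241e-12.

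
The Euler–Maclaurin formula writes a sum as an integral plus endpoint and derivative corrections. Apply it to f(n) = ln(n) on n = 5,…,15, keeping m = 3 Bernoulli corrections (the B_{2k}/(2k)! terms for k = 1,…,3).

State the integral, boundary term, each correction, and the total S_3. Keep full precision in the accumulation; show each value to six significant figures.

∫_5^15 ln(x) dx evaluates to 22.5736.
½[f(5) + f(15)] = ½[1.60944 + 2.70805] = 2.15874.
Running total after boundary: 24.7323.
k=1: B_{2}/(2)! × [f^{(1)}(15) − f^{(1)}(5)] = 1/12 × (0.0666667 − 0.200000) = -0.0111111.
Partial sum through k=1: 24.7212.
k=2: B_{4}/(4)! × [f^{(3)}(15) − f^{(3)}(5)] = −1/720 × (0.000592593 − 0.0160000) = 2.13992e-05.
Partial sum through k=2: 24.7212.
k=3: B_{6}/(6)! × [f^{(5)}(15) − f^{(5)}(5)] = 1/30240 × (3.16049e-05 − 0.00768000) = -2.52923e-07.

S_3 ≈ 24.7212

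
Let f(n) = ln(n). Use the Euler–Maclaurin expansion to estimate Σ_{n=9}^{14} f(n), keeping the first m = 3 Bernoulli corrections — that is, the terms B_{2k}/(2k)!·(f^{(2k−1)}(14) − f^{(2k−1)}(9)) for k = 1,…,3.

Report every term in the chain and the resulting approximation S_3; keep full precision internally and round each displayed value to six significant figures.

S_3 ≈ 14.5866

∫_9^14 ln(x) dx evaluates to 12.1718.
Boundary: ½(f(9) + f(14)) = ½(2.19722 + 2.63906) = 2.41814.
So far: 14.5899.
Order-1 term: 1/12 · (0.0714286 − 0.111111) = -0.00330688.
After k=1: 14.5866.
Order-2 term: −1/720 · (0.000728863 − 0.00274348) = 2.79809e-06.
After k=2: 14.5866.
Order-3 term: 1/30240 · (4.46243e-05 − 0.000406442) = -1.19649e-08.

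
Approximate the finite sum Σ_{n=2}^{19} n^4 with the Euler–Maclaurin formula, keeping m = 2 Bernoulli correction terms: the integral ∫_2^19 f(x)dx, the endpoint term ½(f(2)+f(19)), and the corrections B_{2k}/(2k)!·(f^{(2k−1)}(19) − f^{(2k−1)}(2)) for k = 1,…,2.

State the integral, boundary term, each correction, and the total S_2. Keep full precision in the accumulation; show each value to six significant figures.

Integral: ∫_2^19 x^4 dx = 495213.
½[f(2) + f(19)] = ½[16.0000 + 130321] = 65168.5.
So far: 560382.
Order-1 term: 1/12 · (27436.0 − 32.0000) = 2283.67.
Partial sum through k=1: 562666.
Order-2 term: −1/720 · (456.000 − 48.0000) = -0.566667.

S_2 ≈ 562665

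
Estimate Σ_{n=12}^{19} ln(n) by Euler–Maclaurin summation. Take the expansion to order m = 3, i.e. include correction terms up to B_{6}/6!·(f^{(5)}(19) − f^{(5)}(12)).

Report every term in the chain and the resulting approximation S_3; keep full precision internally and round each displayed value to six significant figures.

The integral term ∫_12^19 ln(x) dx = 19.1255.
½[f(12) + f(19)] = ½[2.48491 + 2.94444] = 2.71467.
Running total after boundary: 21.8401.
Correction k=1: B_{2}/2! · (f^{(1)}(19) − f^{(1)}(12)) = 1/12 · (0.0526316 − 0.0833333) = -0.00255848.
After k=1: 21.8376.
Correction k=2: B_{4}/4! · (f^{(3)}(19) − f^{(3)}(12)) = −1/720 · (0.000291588 − 0.00115741) = 1.20253e-06.
After k=2: 21.8376.
Correction k=3: B_{6}/6! · (f^{(5)}(19) − f^{(5)}(12)) = 1/30240 · (9.69267e-06 − 9.64506e-05) = -2.86898e-09.

S_3 ≈ 21.8376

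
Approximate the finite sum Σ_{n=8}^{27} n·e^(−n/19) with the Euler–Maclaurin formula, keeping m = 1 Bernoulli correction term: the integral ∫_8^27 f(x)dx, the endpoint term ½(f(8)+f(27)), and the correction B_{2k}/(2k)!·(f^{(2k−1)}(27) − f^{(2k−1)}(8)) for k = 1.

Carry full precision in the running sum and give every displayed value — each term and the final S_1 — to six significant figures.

S_1 ≈ 131.520

The integral term ∫_8^27 x·e^(−x/19) dx = 125.675.
Endpoint term: (f(8) + f(27))/2 = (5.25084 + 6.51941)/2 = 5.88513.
So far: 131.560.
Order-1 term: 1/12 · (-0.101667 − 0.379995) = -0.0401385.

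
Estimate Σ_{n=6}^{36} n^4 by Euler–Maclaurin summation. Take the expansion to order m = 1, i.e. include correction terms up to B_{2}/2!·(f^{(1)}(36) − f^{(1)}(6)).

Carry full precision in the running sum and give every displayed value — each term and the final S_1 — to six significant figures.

∫_6^36 x^4 dx evaluates to 1.20917e+07.
Boundary: ½(f(6) + f(36)) = ½(1296.00 + 1.67962e+06) = 840456.
So far: 1.29321e+07.
k=1: B_{2}/(2)! × [f^{(1)}(36) − f^{(1)}(6)] = 1/12 × (186624 − 864.000) = 15480.0.

S_1 ≈ 1.29476e+07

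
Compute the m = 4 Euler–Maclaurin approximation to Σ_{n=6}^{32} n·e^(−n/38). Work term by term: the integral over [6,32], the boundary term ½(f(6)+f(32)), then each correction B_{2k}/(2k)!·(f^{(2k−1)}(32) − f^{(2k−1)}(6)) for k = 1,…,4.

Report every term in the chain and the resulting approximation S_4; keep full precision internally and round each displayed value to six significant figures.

The integral term ∫_6^32 x·e^(−x/38) dx = 281.852.
Boundary: ½(f(6) + f(32)) = ½(5.12364 + 13.7857) = 9.45466.
Running total after boundary: 291.307.
Order-1 term: 1/12 · (0.0680215 − 0.719107) = -0.0542571.
Running total after k=1: 291.253.
Order-2 term: −1/720 · (0.000643786 − 0.00168074) = 1.44021e-06.
Running total after k=2: 291.253.
Order-3 term: 1/30240 · (8.59048e-07 − 1.98302e-06) = -3.71684e-11.
Running total after k=3: 291.253.
Order-4 term: −1/1209600 · (8.81067e-10 − 1.94051e-09) = 8.75860e-16.

S_4 ≈ 291.253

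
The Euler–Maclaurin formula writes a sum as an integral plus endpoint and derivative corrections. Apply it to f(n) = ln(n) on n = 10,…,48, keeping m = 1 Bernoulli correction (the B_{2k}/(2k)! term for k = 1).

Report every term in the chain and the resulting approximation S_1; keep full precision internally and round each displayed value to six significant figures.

S_1 ≈ 127.872

Integral: ∫_10^48 ln(x) dx = 124.792.
Endpoint term: (f(10) + f(48))/2 = (2.30259 + 3.87120)/2 = 3.08689.
Running total after boundary: 127.879.
Order-1 term: 1/12 · (0.0208333 − 0.100000) = -0.00659722.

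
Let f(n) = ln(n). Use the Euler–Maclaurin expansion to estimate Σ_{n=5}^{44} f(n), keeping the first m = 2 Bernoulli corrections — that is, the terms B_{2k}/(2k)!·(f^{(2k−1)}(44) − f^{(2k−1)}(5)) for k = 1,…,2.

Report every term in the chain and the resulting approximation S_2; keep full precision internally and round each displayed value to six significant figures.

∫_5^44 ln(x) dx evaluates to 119.457.
½[f(5) + f(44)] = ½[1.60944 + 3.78419] = 2.69681.
Running total after boundary: 122.154.
k=1: B_{2}/(2)! × [f^{(1)}(44) − f^{(1)}(5)] = 1/12 × (0.0227273 − 0.200000) = -0.0147727.
Partial sum through k=1: 122.139.
k=2: B_{4}/(4)! × [f^{(3)}(44) − f^{(3)}(5)] = −1/720 × (2.34786e-05 − 0.0160000) = 2.21896e-05.

S_2 ≈ 122.139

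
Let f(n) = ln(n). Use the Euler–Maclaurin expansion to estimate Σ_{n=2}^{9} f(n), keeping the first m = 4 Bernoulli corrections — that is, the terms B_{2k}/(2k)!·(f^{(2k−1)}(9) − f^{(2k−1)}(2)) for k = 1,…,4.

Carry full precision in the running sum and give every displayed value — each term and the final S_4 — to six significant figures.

The integral term ∫_2^9 ln(x) dx = 11.3887.
Boundary: ½(f(2) + f(9)) = ½(0.693147 + 2.19722) = 1.44519.
Integral + boundary = 12.8339.
Correction k=1: B_{2}/2! · (f^{(1)}(9) − f^{(1)}(2)) = 1/12 · (0.111111 − 0.500000) = -0.0324074.
After k=1: 12.8015.
Correction k=2: B_{4}/4! · (f^{(3)}(9) − f^{(3)}(2)) = −1/720 · (0.00274348 − 0.250000) = 0.000343412.
After k=2: 12.8018.
Correction k=3: B_{6}/6! · (f^{(5)}(9) − f^{(5)}(2)) = 1/30240 · (0.000406442 − 0.750000) = -2.47881e-05.
After k=3: 12.8018.
Correction k=4: B_{8}/8! · (f^{(7)}(9) − f^{(7)}(2)) = −1/1209600 · (0.000150534 − 5.62500) = 4.65017e-06.

S_4 ≈ 12.8018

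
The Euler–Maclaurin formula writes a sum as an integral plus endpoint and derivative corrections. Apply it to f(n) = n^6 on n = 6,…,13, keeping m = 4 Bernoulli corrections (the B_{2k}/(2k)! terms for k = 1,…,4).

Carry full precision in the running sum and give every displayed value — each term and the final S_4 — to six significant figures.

S_4 ≈ 1.15422e+07

Integral: ∫_6^13 x^6 dx = 8.92408e+06.
Boundary: ½(f(6) + f(13)) = ½(46656.0 + 4.82681e+06) = 2.43673e+06.
Running total after boundary: 1.13608e+07.
k=1: B_{2}/(2)! × [f^{(1)}(13) − f^{(1)}(6)] = 1/12 × (2.22776e+06 − 46656.0) = 181758.
Partial sum through k=1: 1.15426e+07.
k=2: B_{4}/(4)! × [f^{(3)}(13) − f^{(3)}(6)] = −1/720 × (263640 − 25920.0) = -330.167.
Partial sum through k=2: 1.15422e+07.
k=3: B_{6}/(6)! × [f^{(5)}(13) − f^{(5)}(6)] = 1/30240 × (9360.00 − 4320.00) = 0.166667.
Partial sum through k=3: 1.15422e+07.
k=4: B_{8}/(8)! × [f^{(7)}(13) − f^{(7)}(6)] = −1/1209600 × (0.00000 − 0.00000) = 0.00000.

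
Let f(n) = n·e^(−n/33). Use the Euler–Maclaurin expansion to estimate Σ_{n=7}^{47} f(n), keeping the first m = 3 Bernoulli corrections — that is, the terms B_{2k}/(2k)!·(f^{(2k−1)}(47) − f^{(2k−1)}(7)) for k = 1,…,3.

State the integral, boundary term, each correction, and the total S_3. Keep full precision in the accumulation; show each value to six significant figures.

∫_7^47 x·e^(−x/33) dx evaluates to 432.280.
Endpoint term: (f(7) + f(47))/2 = (5.66207 + 11.3125)/2 = 8.48727.
Integral + boundary = 440.768.
Order-1 term: 1/12 · (-0.102111 − 0.637289) = -0.0616167.
Running total after k=1: 440.706.
Order-2 term: −1/720 · (0.000348274 − 0.00207073) = 2.39230e-06.
Running total after k=2: 440.706.
Order-3 term: 1/30240 · (7.25724e-07 − 3.26561e-06) = -8.39909e-11.

S_3 ≈ 440.706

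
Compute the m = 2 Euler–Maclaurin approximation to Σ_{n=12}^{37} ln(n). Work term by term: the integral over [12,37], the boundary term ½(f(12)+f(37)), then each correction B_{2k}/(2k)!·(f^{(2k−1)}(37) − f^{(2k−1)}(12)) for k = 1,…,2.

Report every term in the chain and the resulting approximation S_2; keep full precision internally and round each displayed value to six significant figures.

S_2 ≈ 81.8283

The integral term ∫_12^37 ln(x) dx = 78.7851.
Boundary: ½(f(12) + f(37)) = ½(2.48491 + 3.61092) = 3.04791.
So far: 81.8330.
Correction k=1: B_{2}/2! · (f^{(1)}(37) − f^{(1)}(12)) = 1/12 · (0.0270270 − 0.0833333) = -0.00469219.
After k=1: 81.8283.
Correction k=2: B_{4}/4! · (f^{(3)}(37) − f^{(3)}(12)) = −1/720 · (3.94843e-05 − 0.00115741) = 1.55267e-06.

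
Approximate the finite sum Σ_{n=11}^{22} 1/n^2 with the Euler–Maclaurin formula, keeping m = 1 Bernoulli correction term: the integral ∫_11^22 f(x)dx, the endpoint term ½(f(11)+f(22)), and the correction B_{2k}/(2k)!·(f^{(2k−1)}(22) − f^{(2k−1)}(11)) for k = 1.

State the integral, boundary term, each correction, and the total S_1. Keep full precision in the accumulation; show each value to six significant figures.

Integral: ∫_11^22 1/x^2 dx = 0.0454545.
Boundary: ½(f(11) + f(22)) = ½(0.00826446 + 0.00206612) = 0.00516529.
Integral + boundary = 0.0506198.
k=1: B_{2}/(2)! × [f^{(1)}(22) − f^{(1)}(11)] = 1/12 × (-0.000187829 − (-0.00150263)) = 0.000109567.

S_1 ≈ 0.0507294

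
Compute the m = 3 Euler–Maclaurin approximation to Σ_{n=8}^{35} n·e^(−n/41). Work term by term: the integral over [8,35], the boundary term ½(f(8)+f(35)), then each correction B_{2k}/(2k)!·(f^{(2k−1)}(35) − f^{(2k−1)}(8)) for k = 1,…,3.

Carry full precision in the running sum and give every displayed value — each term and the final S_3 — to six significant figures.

∫_8^35 x·e^(−x/41) dx evaluates to 325.912.
½[f(8) + f(35)] = ½[6.58187 + 14.9049] = 10.7434.
Integral + boundary = 336.655.
Correction k=1: B_{2}/2! · (f^{(1)}(35) − f^{(1)}(8)) = 1/12 · (0.0623201 − 0.662201) = -0.0499901.
Running total after k=1: 336.605.
Correction k=2: B_{4}/4! · (f^{(3)}(35) − f^{(3)}(8)) = −1/720 · (0.000543741 − 0.00137280) = 1.15147e-06.
Running total after k=2: 336.605.
Correction k=3: B_{6}/6! · (f^{(5)}(35) − f^{(5)}(8)) = 1/30240 · (6.24871e-07 − 1.39896e-06) = -2.55983e-11.

S_3 ≈ 336.605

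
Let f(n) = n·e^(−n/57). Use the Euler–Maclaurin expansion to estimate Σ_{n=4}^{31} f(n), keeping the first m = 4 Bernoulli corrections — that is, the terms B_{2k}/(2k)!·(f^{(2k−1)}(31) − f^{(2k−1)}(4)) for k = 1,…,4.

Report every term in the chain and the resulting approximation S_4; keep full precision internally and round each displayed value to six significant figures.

Integral: ∫_4^31 x·e^(−x/57) dx = 329.560.
½[f(4) + f(31)] = ½[3.72892 + 17.9956] = 10.8623.
So far: 340.422.
k=1: B_{2}/(2)! × [f^{(1)}(31) − f^{(1)}(4)] = 1/12 × (0.264791 − 0.866811) = -0.0501683.
After k=1: 340.372.
k=2: B_{4}/(4)! × [f^{(3)}(31) − f^{(3)}(4)] = −1/720 × (0.000438842 − 0.000840650) = 5.58066e-07.
After k=2: 340.372.
k=3: B_{6}/(6)! × [f^{(5)}(31) − f^{(5)}(4)] = 1/30240 × (2.45055e-07 − 4.35367e-07) = -6.29337e-12.
After k=3: 340.372.
k=4: B_{8}/(8)! × [f^{(7)}(31) − f^{(7)}(4)] = −1/1209600 × (1.09277e-10 − 1.88363e-10) = 6.53822e-17.

S_4 ≈ 340.372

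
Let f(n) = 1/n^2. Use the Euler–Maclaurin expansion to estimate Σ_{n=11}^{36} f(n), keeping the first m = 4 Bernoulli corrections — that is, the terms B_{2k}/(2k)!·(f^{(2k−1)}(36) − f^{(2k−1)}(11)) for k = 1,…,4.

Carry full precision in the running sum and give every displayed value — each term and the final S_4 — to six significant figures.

S_4 ≈ 0.0677708

The integral term ∫_11^36 1/x^2 dx = 0.0631313.
Boundary: ½(f(11) + f(36)) = ½(0.00826446 + 0.000771605) = 0.00451803.
So far: 0.0676493.
Correction k=1: B_{2}/2! · (f^{(1)}(36) − f^{(1)}(11)) = 1/12 · (-4.28669e-05 − (-0.00150263)) = 0.000121647.
Partial sum through k=1: 0.0677710.
Correction k=2: B_{4}/4! · (f^{(3)}(36) − f^{(3)}(11)) = −1/720 · (-3.96916e-07 − (-0.000149021)) = -2.06423e-07.
Partial sum through k=2: 0.0677708.
Correction k=3: B_{6}/6! · (f^{(5)}(36) − f^{(5)}(11)) = 1/30240 · (-9.18787e-09 − (-3.69474e-05)) = 1.22150e-09.
Partial sum through k=3: 0.0677708.
Correction k=4: B_{8}/8! · (f^{(7)}(36) − f^{(7)}(11)) = −1/1209600 · (-3.97007e-10 − (-1.70996e-05)) = -1.41363e-11.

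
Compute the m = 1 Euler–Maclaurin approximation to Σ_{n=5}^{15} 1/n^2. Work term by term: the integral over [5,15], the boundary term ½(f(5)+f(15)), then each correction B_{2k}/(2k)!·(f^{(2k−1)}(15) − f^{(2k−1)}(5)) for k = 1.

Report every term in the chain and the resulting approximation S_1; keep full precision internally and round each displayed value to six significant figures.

S_1 ≈ 0.156840

∫_5^15 1/x^2 dx evaluates to 0.133333.
½[f(5) + f(15)] = ½[0.0400000 + 0.00444444] = 0.0222222.
Integral + boundary = 0.155556.
Order-1 term: 1/12 · (-0.000592593 − (-0.0160000)) = 0.00128395.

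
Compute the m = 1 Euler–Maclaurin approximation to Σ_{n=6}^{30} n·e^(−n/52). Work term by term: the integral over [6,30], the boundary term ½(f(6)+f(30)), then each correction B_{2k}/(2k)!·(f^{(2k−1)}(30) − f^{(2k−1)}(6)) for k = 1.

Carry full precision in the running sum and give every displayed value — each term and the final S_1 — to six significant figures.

S_1 ≈ 303.614

∫_6^30 x·e^(−x/52) dx evaluates to 292.563.
Boundary: ½(f(6) + f(30)) = ½(5.34614 + 16.8487) = 11.0974.
So far: 303.660.
k=1: B_{2}/(2)! × [f^{(1)}(30) − f^{(1)}(6)] = 1/12 × (0.237610 − 0.788213) = -0.0458836.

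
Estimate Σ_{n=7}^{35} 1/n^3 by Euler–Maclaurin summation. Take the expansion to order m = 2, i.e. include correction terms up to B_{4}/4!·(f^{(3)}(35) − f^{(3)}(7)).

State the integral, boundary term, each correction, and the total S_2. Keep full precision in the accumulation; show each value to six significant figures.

Integral: ∫_7^35 1/x^3 dx = 0.00979592.
Endpoint term: (f(7) + f(35))/2 = (0.00291545 + 2.33236e-05)/2 = 0.00146939.
Running total after boundary: 0.0112653.
k=1: B_{2}/(2)! × [f^{(1)}(35) − f^{(1)}(7)] = 1/12 × (-1.99917e-06 − (-0.00124948)) = 0.000103957.
Running total after k=1: 0.0113693.
k=2: B_{4}/(4)! × [f^{(3)}(35) − f^{(3)}(7)] = −1/720 × (-3.26395e-08 − (-0.000509992)) = -7.08276e-07.

S_2 ≈ 0.0113686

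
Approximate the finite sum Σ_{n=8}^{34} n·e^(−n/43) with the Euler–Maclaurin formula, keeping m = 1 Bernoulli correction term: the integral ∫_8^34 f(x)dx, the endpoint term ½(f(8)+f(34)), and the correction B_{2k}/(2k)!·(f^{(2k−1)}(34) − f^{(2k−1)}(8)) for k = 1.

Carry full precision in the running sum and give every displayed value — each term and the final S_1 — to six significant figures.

S_1 ≈ 330.056

∫_8^34 x·e^(−x/43) dx evaluates to 319.073.
½[f(8) + f(34)] = ½[6.64188 + 15.4200] = 11.0309.
Integral + boundary = 330.104.
Correction k=1: B_{2}/2! · (f^{(1)}(34) − f^{(1)}(8)) = 1/12 · (0.0949245 − 0.675773) = -0.0484040.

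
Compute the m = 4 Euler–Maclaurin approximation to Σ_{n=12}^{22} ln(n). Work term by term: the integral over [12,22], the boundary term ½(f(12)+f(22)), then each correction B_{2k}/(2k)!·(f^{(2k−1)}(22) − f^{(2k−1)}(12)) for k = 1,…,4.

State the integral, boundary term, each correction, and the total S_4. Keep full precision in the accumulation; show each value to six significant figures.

S_4 ≈ 30.9689

∫_12^22 ln(x) dx evaluates to 28.1841.
Endpoint term: (f(12) + f(22))/2 = (2.48491 + 3.09104)/2 = 2.78797.
So far: 30.9720.
Correction k=1: B_{2}/2! · (f^{(1)}(22) − f^{(1)}(12)) = 1/12 · (0.0454545 − 0.0833333) = -0.00315657.
After k=1: 30.9689.
Correction k=2: B_{4}/4! · (f^{(3)}(22) − f^{(3)}(12)) = −1/720 · (0.000187829 − 0.00115741) = 1.34664e-06.
After k=2: 30.9689.
Correction k=3: B_{6}/6! · (f^{(5)}(22) − f^{(5)}(12)) = 1/30240 · (4.65691e-06 − 9.64506e-05) = -3.03551e-09.
After k=3: 30.9689.
Correction k=4: B_{8}/8! · (f^{(7)}(22) − f^{(7)}(12)) = −1/1209600 · (2.88651e-07 − 2.00939e-05) = 1.63734e-11.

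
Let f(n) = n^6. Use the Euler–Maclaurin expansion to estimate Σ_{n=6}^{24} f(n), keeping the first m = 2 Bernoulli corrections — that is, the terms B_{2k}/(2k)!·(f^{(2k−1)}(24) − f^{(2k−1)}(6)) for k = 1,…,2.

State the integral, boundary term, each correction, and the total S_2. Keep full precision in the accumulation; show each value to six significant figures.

Integral: ∫_6^24 x^6 dx = 6.55170e+08.
Endpoint term: (f(6) + f(24))/2 = (46656.0 + 1.91103e+08)/2 = 9.55748e+07.
So far: 7.50745e+08.
Correction k=1: B_{2}/2! · (f^{(1)}(24) − f^{(1)}(6)) = 1/12 · (4.77757e+07 − 46656.0) = 3.97742e+06.
Running total after k=1: 7.54722e+08.
Correction k=2: B_{4}/4! · (f^{(3)}(24) − f^{(3)}(6)) = −1/720 · (1.65888e+06 − 25920.0) = -2268.00.

S_2 ≈ 7.54720e+08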